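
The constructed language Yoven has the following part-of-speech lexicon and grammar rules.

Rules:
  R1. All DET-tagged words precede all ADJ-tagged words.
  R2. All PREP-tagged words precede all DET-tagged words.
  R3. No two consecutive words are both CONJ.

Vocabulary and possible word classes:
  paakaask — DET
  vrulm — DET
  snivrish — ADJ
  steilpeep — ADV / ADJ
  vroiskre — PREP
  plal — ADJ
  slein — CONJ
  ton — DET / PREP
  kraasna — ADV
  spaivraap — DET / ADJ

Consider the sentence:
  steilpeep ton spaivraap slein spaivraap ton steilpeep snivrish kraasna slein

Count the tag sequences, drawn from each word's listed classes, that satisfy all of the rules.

Candidates per position — 1:steilpeep {ADV,ADJ}; 2:ton {DET,PREP}; 3:spaivraap {DET,ADJ}; 4:slein {CONJ}; 5:spaivraap {DET,ADJ}; 6:ton {DET,PREP}; 7:steilpeep {ADV,ADJ}; 8:snivrish {ADJ}; 9:kraasna {ADV}; 10:slein {CONJ}.
There are 64 candidate sequences in total.
Checking each against the rules leaves 8 sequences.
Count = 8.

8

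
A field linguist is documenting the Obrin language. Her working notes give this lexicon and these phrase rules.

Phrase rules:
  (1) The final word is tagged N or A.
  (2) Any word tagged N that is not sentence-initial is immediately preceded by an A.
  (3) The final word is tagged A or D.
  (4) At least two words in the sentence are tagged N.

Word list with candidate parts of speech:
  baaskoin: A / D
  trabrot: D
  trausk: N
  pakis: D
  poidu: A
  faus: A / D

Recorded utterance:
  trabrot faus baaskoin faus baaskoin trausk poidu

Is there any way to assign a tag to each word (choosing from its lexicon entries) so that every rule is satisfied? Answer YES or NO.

Candidates per position — 1:trabrot {D}; 2:faus {A,D}; 3:baaskoin {A,D}; 4:faus {A,D}; 5:baaskoin {A,D}; 6:trausk {N}; 7:poidu {A}.
Rule 4 cannot be satisfied by any choice of tags from the lexicon.
So there is no consistent tagging.

NO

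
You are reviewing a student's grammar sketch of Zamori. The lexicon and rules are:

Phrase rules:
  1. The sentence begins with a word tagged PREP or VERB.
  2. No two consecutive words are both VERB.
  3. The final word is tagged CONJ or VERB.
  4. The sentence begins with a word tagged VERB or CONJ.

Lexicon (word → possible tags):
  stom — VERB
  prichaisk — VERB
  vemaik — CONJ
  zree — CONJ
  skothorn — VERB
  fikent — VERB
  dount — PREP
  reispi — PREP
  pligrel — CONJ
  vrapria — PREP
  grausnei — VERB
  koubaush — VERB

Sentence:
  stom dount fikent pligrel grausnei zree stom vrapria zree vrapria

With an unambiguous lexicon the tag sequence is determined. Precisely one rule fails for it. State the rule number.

3

Fixed tagging: VERB PREP VERB CONJ VERB CONJ VERB PREP CONJ PREP.
Rule check: R1 ✓, R2 ✓, R3 ✗, R4 ✓.
Only rule 3 fails.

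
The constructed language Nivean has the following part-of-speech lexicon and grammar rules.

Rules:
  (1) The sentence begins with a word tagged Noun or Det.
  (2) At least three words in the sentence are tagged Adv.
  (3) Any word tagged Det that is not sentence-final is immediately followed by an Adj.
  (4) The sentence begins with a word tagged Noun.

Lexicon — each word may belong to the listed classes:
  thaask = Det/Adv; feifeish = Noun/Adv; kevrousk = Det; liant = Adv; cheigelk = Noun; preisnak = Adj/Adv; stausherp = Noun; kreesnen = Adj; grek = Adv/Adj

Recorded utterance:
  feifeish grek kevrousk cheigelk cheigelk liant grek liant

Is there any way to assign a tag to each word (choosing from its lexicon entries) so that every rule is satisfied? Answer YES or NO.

Candidates per position — 1:feifeish {Noun,Adv}; 2:grek {Adv,Adj}; 3:kevrousk {Det}; 4:cheigelk {Noun}; 5:cheigelk {Noun}; 6:liant {Adv}; 7:grek {Adv,Adj}; 8:liant {Adv}.
Rule 3 cannot be satisfied by any choice of tags from the lexicon.
So there is no consistent tagging.

NO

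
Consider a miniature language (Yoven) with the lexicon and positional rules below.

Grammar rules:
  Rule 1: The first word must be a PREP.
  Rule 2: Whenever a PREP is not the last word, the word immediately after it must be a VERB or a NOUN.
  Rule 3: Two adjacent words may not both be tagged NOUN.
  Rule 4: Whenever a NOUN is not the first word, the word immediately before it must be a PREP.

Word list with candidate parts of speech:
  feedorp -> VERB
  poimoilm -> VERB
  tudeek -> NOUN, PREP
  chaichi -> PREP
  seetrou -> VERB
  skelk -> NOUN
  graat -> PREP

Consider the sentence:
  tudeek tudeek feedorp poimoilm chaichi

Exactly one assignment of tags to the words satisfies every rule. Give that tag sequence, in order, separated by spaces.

PREP NOUN VERB VERB PREP

Candidates per position — 1:tudeek {NOUN,PREP}; 2:tudeek {NOUN,PREP}; 3:feedorp {VERB}; 4:poimoilm {VERB}; 5:chaichi {PREP}.
If word 1 were NOUN, no tagging could satisfy rule 1; so word 1 is PREP.
If word 2 were PREP, no tagging could satisfy rule 2; so word 2 is NOUN.
So the tagging must be: PREP NOUN VERB VERB PREP.
Verifying each rule — rule 1 ✓; rule 2 ✓; rule 3 ✓; rule 4 ✓.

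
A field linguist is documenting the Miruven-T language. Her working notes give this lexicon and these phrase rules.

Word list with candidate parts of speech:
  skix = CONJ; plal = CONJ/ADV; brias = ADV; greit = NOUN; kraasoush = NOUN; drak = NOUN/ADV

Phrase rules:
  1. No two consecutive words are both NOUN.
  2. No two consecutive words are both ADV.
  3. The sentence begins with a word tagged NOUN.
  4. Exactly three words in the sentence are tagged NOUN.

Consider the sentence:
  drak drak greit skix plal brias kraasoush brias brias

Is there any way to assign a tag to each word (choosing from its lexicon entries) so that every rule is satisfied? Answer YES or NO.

NO

Candidates per position — 1:drak {NOUN,ADV}; 2:drak {NOUN,ADV}; 3:greit {NOUN}; 4:skix {CONJ}; 5:plal {CONJ,ADV}; 6:brias {ADV}; 7:kraasoush {NOUN}; 8:brias {ADV}; 9:brias {ADV}.
Rule 2 cannot be satisfied by any choice of tags from the lexicon.
So there is no consistent tagging.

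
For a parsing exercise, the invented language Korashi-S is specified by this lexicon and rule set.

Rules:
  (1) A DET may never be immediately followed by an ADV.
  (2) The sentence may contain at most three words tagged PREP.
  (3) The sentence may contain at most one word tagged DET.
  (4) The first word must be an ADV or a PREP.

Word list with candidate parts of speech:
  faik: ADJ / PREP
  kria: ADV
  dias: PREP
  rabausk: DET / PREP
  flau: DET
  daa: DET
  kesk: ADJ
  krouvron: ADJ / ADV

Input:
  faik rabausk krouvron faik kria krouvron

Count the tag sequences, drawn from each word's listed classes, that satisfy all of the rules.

12

Candidates per position — 1:faik {ADJ,PREP}; 2:rabausk {DET,PREP}; 3:krouvron {ADJ,ADV}; 4:faik {ADJ,PREP}; 5:kria {ADV}; 6:krouvron {ADJ,ADV}.
There are 32 candidate sequences in total.
Checking each against the rules leaves 12 sequences.
Count = 12.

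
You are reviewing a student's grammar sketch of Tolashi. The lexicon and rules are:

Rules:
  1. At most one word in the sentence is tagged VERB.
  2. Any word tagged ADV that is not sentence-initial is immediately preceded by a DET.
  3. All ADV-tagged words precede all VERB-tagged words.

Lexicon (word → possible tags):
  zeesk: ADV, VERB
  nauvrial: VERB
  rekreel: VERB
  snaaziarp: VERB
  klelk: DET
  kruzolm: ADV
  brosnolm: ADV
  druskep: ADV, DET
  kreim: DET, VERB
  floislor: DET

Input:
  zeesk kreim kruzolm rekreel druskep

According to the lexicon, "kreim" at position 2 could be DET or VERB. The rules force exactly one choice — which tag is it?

Candidates per position — 1:zeesk {ADV,VERB}; 2:kreim {DET,VERB}; 3:kruzolm {ADV}; 4:rekreel {VERB}; 5:druskep {ADV,DET}.
At position 1, choosing VERB makes rule 1 impossible to satisfy; hence ADV.
At position 2, choosing VERB makes rule 1 impossible to satisfy; hence DET.
At position 5, choosing ADV makes rule 2 impossible to satisfy; hence DET.
That leaves exactly one tagging: ADV DET ADV VERB DET.
Checking: rule 1 ok; rule 2 ok; rule 3 ok.

DET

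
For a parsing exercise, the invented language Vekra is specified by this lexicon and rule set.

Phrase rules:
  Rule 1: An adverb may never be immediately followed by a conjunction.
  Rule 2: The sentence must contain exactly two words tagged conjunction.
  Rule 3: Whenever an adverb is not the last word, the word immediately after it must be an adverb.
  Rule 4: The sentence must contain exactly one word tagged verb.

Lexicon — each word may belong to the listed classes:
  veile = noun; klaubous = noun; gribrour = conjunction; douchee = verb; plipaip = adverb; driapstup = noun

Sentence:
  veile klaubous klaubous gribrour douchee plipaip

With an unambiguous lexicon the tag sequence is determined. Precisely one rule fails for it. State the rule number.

Fixed tagging: noun noun noun conjunction verb adverb.
Checking each rule: R1 holds, R2 violated, R3 holds, R4 holds.
Only rule 2 fails.

2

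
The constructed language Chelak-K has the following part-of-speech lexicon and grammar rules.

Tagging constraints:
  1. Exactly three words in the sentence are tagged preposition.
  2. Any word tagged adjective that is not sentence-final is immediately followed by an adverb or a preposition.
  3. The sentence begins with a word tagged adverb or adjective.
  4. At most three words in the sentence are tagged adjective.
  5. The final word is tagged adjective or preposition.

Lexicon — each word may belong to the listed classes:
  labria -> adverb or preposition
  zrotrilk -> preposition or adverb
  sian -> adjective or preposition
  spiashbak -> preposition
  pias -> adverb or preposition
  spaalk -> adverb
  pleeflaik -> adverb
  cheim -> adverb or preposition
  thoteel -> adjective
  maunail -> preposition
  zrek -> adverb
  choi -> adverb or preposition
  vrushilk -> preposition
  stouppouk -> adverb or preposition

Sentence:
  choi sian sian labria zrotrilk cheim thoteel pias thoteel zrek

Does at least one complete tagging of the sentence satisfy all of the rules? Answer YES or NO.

NO

Candidates per position — 1:choi {adverb,preposition}; 2:sian {adjective,preposition}; 3:sian {adjective,preposition}; 4:labria {adverb,preposition}; 5:zrotrilk {preposition,adverb}; 6:cheim {adverb,preposition}; 7:thoteel {adjective}; 8:pias {adverb,preposition}; 9:thoteel {adjective}; 10:zrek {adverb}.
Rule 5 cannot be satisfied by any choice of tags from the lexicon.
So there is no consistent tagging.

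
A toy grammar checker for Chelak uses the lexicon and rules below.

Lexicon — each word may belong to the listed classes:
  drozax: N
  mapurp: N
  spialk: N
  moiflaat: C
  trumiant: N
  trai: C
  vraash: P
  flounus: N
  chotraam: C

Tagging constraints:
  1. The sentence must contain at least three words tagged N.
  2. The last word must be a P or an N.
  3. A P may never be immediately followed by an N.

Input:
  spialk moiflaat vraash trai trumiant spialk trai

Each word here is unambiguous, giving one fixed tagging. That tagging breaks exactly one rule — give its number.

Fixed tagging: N C P C N N C.
Checking each rule: R1 ✓, R2 ✗, R3 ✓.
Only rule 2 fails.

2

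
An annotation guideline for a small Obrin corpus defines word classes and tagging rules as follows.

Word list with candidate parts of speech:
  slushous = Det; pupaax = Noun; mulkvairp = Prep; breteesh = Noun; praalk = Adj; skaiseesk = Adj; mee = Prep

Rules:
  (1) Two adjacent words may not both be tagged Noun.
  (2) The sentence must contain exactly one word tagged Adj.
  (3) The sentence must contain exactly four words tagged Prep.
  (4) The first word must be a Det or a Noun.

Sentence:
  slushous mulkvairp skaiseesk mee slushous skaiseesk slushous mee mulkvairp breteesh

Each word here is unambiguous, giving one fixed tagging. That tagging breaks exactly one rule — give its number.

Fixed tagging: Det Prep Adj Prep Det Adj Det Prep Prep Noun.
Checking each rule: R1 pass, R2 fail, R3 pass, R4 pass.
Only rule 2 fails.

2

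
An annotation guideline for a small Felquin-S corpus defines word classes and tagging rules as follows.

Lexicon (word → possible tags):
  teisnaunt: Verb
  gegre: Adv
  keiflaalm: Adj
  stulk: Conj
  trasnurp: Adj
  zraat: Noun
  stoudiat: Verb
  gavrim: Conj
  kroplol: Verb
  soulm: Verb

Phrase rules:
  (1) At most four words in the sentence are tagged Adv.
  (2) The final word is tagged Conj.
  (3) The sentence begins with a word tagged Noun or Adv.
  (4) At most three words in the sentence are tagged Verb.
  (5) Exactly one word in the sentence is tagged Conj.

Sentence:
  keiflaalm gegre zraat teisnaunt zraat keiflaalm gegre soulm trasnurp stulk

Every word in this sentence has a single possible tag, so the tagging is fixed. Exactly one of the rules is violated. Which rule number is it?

3

Fixed tagging: Adj Adv Noun Verb Noun Adj Adv Verb Adj Conj.
Checking each rule: R1 pass, R2 pass, R3 fail, R4 pass, R5 pass.
Only rule 3 fails.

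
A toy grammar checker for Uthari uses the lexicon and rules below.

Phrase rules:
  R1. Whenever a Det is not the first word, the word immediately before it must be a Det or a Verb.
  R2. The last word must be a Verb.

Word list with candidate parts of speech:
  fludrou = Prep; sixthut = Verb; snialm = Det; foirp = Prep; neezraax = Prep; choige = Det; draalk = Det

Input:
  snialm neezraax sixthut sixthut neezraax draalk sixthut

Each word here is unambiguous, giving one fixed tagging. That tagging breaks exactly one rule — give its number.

1

Fixed tagging: Det Prep Verb Verb Prep Det Verb.
Checking each rule: R1 fail, R2 pass.
Only rule 1 fails.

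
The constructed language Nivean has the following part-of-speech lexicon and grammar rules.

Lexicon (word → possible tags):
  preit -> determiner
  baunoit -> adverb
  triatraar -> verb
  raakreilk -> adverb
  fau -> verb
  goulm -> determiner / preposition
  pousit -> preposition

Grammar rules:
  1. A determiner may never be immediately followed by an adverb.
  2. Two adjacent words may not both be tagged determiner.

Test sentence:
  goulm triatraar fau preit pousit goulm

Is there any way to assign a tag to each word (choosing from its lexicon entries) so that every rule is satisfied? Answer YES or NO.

YES

Candidates per position — 1:goulm {determiner,preposition}; 2:triatraar {verb}; 3:fau {verb}; 4:preit {determiner}; 5:pousit {preposition}; 6:goulm {determiner,preposition}.
One satisfying assignment: preposition verb verb determiner preposition preposition.
Verifying each rule — rule 1 ok; rule 2 ok.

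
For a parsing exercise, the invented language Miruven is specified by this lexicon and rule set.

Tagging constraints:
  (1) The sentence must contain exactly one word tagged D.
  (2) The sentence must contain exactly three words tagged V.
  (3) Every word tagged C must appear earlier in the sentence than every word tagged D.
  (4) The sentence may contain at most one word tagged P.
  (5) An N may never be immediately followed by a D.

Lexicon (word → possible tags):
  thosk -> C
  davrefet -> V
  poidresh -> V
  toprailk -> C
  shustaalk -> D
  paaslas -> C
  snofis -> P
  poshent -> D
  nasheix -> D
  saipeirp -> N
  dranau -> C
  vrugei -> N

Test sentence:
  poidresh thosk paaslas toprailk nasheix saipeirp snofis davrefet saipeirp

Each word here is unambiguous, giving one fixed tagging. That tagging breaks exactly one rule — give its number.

Fixed tagging: V C C C D N P V N.
Applying the rules: R1 holds, R2 violated, R3 holds, R4 holds, R5 holds.
Only rule 2 fails.

2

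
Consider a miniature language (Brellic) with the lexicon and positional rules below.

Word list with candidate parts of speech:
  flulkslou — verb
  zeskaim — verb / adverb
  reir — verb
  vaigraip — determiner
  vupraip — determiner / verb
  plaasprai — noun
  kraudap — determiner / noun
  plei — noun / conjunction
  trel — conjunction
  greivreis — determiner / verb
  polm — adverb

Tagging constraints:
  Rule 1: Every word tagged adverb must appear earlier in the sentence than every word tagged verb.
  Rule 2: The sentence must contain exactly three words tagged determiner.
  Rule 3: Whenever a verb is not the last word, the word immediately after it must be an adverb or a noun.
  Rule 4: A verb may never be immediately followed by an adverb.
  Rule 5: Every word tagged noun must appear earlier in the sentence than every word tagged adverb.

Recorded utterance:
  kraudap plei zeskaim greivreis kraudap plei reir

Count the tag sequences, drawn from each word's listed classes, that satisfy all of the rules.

Candidates per position — 1:kraudap {determiner,noun}; 2:plei {noun,conjunction}; 3:zeskaim {verb,adverb}; 4:greivreis {determiner,verb}; 5:kraudap {determiner,noun}; 6:plei {noun,conjunction}; 7:reir {verb}.
There are 64 candidate sequences in total.
The sequences that satisfy every rule: determiner noun adverb determiner determiner conjunction verb; determiner conjunction adverb determiner determiner conjunction verb.
Count = 2.

2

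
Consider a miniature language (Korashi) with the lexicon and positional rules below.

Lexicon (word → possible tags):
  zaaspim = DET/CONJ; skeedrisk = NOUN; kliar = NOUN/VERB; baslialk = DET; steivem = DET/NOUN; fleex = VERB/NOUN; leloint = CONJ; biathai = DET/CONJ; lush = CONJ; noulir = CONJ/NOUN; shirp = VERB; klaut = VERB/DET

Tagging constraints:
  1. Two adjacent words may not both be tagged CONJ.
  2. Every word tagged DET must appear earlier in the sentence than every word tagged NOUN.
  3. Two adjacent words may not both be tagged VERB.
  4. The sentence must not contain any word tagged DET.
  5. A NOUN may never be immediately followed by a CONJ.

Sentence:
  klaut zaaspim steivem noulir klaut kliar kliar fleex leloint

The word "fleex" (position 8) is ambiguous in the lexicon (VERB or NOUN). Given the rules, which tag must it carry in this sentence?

VERB

Candidates per position — 1:klaut {VERB,DET}; 2:zaaspim {DET,CONJ}; 3:steivem {DET,NOUN}; 4:noulir {CONJ,NOUN}; 5:klaut {VERB,DET}; 6:kliar {NOUN,VERB}; 7:kliar {NOUN,VERB}; 8:fleex {VERB,NOUN}; 9:leloint {CONJ}.
Word 1 cannot be DET — rule 4 would then fail for every completion. It is VERB.
Word 2 cannot be DET — rule 4 would then fail for every completion. It is CONJ.
Word 3 cannot be DET — rule 4 would then fail for every completion. It is NOUN.
Word 4 cannot be CONJ — rule 5 would then fail for every completion. It is NOUN.
Word 5 cannot be DET — rule 2 would then fail for every completion. It is VERB.
Word 6 cannot be VERB — rule 3 would then fail for every completion. It is NOUN.
Word 8 cannot be NOUN — rule 5 would then fail for every completion. It is VERB.
Word 7 cannot be VERB — rule 3 would then fail for every completion. It is NOUN.
That leaves exactly one tagging: VERB CONJ NOUN NOUN VERB NOUN NOUN VERB CONJ.
Verifying each rule — rule 1 ✓; rule 2 ✓; rule 3 ✓; rule 4 ✓; rule 5 ✓.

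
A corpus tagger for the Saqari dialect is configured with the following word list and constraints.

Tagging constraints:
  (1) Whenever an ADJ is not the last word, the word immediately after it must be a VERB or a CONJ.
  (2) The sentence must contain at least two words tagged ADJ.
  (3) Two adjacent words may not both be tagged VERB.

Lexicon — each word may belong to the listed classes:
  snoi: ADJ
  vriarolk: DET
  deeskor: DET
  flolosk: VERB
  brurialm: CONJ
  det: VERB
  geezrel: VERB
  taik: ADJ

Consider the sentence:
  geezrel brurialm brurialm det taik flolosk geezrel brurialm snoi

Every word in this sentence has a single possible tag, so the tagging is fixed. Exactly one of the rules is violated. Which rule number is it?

3

Fixed tagging: VERB CONJ CONJ VERB ADJ VERB VERB CONJ ADJ.
Rule check: R1 ok, R2 ok, R3 fails.
Only rule 3 fails.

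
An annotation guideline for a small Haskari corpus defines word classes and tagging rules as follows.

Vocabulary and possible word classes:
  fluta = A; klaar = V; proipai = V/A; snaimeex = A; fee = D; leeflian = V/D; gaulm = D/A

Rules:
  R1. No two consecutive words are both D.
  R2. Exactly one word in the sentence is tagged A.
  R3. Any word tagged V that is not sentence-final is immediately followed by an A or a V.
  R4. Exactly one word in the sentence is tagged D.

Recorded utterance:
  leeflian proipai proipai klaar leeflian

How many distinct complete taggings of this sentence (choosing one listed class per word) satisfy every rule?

2

Candidates per position — 1:leeflian {V,D}; 2:proipai {V,A}; 3:proipai {V,A}; 4:klaar {V}; 5:leeflian {V,D}.
There are 16 candidate sequences in total.
The sequences that satisfy every rule: D V A V V; D A V V V.
Count = 2.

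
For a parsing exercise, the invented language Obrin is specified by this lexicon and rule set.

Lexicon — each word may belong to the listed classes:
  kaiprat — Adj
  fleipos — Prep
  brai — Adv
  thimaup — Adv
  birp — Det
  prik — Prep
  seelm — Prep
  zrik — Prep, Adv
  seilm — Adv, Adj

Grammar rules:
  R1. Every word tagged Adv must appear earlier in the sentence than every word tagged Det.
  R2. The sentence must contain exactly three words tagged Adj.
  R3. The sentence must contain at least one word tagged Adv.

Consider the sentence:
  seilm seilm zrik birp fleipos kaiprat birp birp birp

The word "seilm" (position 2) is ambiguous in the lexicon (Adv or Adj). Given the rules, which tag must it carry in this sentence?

Adj

Candidates per position — 1:seilm {Adv,Adj}; 2:seilm {Adv,Adj}; 3:zrik {Prep,Adv}; 4:birp {Det}; 5:fleipos {Prep}; 6:kaiprat {Adj}; 7:birp {Det}; 8:birp {Det}; 9:birp {Det}.
Position 1: Adv is ruled out by rule 2; that leaves Adj.
Position 2: Adv is ruled out by rule 2; that leaves Adj.
Position 3: Prep is ruled out by rule 3; that leaves Adv.
That leaves exactly one tagging: Adj Adj Adv Det Prep Adj Det Det Det.
Rule-by-rule: rule 1 satisfied; rule 2 satisfied; rule 3 satisfied.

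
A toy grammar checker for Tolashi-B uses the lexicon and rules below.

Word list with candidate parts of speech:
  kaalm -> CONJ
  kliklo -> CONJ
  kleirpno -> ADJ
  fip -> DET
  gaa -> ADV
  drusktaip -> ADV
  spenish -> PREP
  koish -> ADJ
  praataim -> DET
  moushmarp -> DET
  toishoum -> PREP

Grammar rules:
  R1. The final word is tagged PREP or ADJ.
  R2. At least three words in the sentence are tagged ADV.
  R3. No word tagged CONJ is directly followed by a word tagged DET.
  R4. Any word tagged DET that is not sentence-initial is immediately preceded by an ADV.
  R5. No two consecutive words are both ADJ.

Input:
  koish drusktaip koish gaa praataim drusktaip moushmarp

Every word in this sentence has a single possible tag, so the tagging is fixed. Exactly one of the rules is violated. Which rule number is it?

1

Fixed tagging: ADJ ADV ADJ ADV DET ADV DET.
Rule check: R1 fail, R2 pass, R3 pass, R4 pass, R5 pass.
Only rule 1 fails.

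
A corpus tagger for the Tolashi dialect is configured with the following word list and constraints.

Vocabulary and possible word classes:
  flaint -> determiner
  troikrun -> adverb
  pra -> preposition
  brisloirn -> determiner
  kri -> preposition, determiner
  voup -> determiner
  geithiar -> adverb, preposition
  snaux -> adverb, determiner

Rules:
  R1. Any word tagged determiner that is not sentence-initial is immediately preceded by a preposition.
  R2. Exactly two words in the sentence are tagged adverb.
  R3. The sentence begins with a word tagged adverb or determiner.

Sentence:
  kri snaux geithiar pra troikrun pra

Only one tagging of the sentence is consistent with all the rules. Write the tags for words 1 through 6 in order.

Candidates per position — 1:kri {preposition,determiner}; 2:snaux {adverb,determiner}; 3:geithiar {adverb,preposition}; 4:pra {preposition}; 5:troikrun {adverb}; 6:pra {preposition}.
Word 1 cannot be preposition — rule 3 would then fail for every completion. It is determiner.
Word 2 cannot be determiner — rule 1 would then fail for every completion. It is adverb.
Word 3 cannot be adverb — rule 2 would then fail for every completion. It is preposition.
The only consistent sequence is: determiner adverb preposition preposition adverb preposition.
Verifying each rule — rule 1 ok; rule 2 ok; rule 3 ok.

determiner adverb preposition preposition adverb preposition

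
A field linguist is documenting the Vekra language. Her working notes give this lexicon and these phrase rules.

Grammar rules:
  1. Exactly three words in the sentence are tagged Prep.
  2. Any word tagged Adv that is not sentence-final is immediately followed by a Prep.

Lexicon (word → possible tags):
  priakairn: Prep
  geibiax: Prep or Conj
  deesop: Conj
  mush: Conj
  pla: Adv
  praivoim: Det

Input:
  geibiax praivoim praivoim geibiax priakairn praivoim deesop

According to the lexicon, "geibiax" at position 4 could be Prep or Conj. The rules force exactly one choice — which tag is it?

Prep

Candidates per position — 1:geibiax {Prep,Conj}; 2:praivoim {Det}; 3:praivoim {Det}; 4:geibiax {Prep,Conj}; 5:priakairn {Prep}; 6:praivoim {Det}; 7:deesop {Conj}.
At position 1, choosing Conj makes rule 1 impossible to satisfy; hence Prep.
At position 4, choosing Conj makes rule 1 impossible to satisfy; hence Prep.
That leaves exactly one tagging: Prep Det Det Prep Prep Det Conj.
Verifying each rule — rule 1 holds; rule 2 holds.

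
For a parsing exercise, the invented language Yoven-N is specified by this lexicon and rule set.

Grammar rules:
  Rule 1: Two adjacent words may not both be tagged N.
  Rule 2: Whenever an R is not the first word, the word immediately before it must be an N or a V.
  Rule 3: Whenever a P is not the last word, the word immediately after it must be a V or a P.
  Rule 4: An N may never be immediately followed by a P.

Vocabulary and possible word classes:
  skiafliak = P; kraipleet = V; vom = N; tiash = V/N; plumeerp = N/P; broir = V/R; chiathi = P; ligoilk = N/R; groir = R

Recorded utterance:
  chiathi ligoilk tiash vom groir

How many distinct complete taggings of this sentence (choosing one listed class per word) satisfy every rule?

Candidates per position — 1:chiathi {P}; 2:ligoilk {N,R}; 3:tiash {V,N}; 4:vom {N}; 5:groir {R}.
There are 4 candidate sequences in total.
Rule 3 cannot be satisfied by any choice of tags from the lexicon.
So there is no consistent tagging.
Count = 0.

0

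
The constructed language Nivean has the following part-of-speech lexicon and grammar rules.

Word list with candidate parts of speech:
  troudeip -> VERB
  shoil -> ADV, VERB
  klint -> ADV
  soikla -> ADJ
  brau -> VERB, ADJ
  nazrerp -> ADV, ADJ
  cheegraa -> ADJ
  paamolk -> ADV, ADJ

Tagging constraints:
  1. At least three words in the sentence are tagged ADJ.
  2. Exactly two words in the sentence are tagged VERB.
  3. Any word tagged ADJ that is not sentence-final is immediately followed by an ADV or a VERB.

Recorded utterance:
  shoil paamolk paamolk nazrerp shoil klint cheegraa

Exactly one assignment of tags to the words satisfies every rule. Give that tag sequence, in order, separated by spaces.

VERB ADJ ADV ADJ VERB ADV ADJ

Candidates per position — 1:shoil {ADV,VERB}; 2:paamolk {ADV,ADJ}; 3:paamolk {ADV,ADJ}; 4:nazrerp {ADV,ADJ}; 5:shoil {ADV,VERB}; 6:klint {ADV}; 7:cheegraa {ADJ}.
Word 1 cannot be ADV — rule 2 would then fail for every completion. It is VERB.
Word 5 cannot be ADV — rule 2 would then fail for every completion. It is VERB.
The remaining ambiguous positions (2, 3, 4) are resolved jointly — only one combination satisfies every rule.
So the tagging must be: VERB ADJ ADV ADJ VERB ADV ADJ.
Rule-by-rule: rule 1 holds; rule 2 holds; rule 3 holds.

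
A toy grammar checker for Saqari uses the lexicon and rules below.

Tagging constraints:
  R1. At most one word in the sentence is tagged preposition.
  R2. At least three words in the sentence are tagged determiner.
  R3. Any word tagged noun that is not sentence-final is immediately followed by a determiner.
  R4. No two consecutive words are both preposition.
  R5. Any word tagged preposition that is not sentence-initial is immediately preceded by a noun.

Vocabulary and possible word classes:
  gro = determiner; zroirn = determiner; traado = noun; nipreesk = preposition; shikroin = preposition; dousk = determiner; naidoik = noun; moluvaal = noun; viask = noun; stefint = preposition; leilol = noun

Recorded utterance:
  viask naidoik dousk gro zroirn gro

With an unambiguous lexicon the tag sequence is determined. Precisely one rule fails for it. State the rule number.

3

Fixed tagging: noun noun determiner determiner determiner determiner.
Checking each rule: R1 ✓, R2 ✓, R3 ✗, R4 ✓, R5 ✓.
Only rule 3 fails.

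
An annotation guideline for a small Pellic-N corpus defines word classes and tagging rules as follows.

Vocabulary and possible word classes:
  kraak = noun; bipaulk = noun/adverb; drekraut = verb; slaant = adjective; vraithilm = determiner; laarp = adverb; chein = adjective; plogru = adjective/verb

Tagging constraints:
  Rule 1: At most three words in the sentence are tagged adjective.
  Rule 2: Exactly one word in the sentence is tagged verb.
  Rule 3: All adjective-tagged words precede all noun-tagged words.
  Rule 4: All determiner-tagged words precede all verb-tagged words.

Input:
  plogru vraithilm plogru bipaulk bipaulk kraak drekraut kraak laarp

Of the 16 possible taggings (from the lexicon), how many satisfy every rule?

Candidates per position — 1:plogru {adjective,verb}; 2:vraithilm {determiner}; 3:plogru {adjective,verb}; 4:bipaulk {noun,adverb}; 5:bipaulk {noun,adverb}; 6:kraak {noun}; 7:drekraut {verb}; 8:kraak {noun}; 9:laarp {adverb}.
There are 16 candidate sequences in total.
The sequences that satisfy every rule: adjective determiner adjective noun noun noun verb noun adverb; adjective determiner adjective noun adverb noun verb noun adverb; adjective determiner adjective adverb noun noun verb noun adverb; adjective determiner adjective adverb adverb noun verb noun adverb.
Count = 4.

4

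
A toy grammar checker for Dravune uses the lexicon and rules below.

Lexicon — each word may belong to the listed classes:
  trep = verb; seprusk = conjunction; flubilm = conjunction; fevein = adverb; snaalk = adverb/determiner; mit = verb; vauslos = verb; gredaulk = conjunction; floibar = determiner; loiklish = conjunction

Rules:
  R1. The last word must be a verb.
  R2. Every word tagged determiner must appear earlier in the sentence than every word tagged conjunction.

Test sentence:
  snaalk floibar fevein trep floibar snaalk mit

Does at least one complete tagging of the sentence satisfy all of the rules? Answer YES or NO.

YES

Candidates per position — 1:snaalk {adverb,determiner}; 2:floibar {determiner}; 3:fevein {adverb}; 4:trep {verb}; 5:floibar {determiner}; 6:snaalk {adverb,determiner}; 7:mit {verb}.
One satisfying assignment: adverb determiner adverb verb determiner determiner verb.
Verifying each rule — rule 1 satisfied; rule 2 satisfied.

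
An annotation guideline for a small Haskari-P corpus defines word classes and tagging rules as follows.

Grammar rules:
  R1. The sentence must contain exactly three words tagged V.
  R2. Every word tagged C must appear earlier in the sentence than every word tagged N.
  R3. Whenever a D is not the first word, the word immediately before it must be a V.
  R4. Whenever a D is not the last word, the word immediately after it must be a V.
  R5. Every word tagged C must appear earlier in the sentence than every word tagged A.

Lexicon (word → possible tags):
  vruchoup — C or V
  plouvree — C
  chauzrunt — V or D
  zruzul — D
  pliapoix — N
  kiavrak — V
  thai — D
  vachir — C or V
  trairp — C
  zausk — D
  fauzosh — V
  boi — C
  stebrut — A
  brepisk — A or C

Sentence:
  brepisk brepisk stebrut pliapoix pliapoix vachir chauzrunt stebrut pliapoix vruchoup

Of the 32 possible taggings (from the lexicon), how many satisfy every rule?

3

Candidates per position — 1:brepisk {A,C}; 2:brepisk {A,C}; 3:stebrut {A}; 4:pliapoix {N}; 5:pliapoix {N}; 6:vachir {C,V}; 7:chauzrunt {V,D}; 8:stebrut {A}; 9:pliapoix {N}; 10:vruchoup {C,V}.
There are 32 candidate sequences in total.
The sequences that satisfy every rule: A A A N N V V A N V; C A A N N V V A N V; C C A N N V V A N V.
Count = 3.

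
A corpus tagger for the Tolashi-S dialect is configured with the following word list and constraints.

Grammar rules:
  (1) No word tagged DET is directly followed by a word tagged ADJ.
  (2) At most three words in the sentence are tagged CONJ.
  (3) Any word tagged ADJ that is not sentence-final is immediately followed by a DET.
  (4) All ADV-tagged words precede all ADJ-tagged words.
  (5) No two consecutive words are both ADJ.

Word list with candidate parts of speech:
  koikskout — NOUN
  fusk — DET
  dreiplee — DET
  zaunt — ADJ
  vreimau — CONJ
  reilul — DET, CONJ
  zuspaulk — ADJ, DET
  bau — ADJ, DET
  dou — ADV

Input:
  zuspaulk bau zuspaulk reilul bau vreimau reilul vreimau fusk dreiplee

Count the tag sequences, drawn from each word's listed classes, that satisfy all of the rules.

6

Candidates per position — 1:zuspaulk {ADJ,DET}; 2:bau {ADJ,DET}; 3:zuspaulk {ADJ,DET}; 4:reilul {DET,CONJ}; 5:bau {ADJ,DET}; 6:vreimau {CONJ}; 7:reilul {DET,CONJ}; 8:vreimau {CONJ}; 9:fusk {DET}; 10:dreiplee {DET}.
There are 64 candidate sequences in total.
Checking each against the rules leaves 6 sequences.
Count = 6.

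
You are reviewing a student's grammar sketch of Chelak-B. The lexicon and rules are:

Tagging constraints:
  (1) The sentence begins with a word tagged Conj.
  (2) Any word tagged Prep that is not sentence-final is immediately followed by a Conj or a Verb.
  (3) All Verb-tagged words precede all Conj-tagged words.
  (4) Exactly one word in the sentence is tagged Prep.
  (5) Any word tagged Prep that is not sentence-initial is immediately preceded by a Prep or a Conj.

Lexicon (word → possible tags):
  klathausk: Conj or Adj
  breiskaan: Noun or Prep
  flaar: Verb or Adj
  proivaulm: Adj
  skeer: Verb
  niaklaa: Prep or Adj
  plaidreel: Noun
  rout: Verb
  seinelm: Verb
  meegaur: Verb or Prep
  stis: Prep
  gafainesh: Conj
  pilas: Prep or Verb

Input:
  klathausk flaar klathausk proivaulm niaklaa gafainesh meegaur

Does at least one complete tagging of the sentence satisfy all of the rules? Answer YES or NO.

YES

Candidates per position — 1:klathausk {Conj,Adj}; 2:flaar {Verb,Adj}; 3:klathausk {Conj,Adj}; 4:proivaulm {Adj}; 5:niaklaa {Prep,Adj}; 6:gafainesh {Conj}; 7:meegaur {Verb,Prep}.
One satisfying assignment: Conj Adj Adj Adj Adj Conj Prep.
Rule-by-rule: rule 1 ✓; rule 2 ✓; rule 3 ✓; rule 4 ✓; rule 5 ✓.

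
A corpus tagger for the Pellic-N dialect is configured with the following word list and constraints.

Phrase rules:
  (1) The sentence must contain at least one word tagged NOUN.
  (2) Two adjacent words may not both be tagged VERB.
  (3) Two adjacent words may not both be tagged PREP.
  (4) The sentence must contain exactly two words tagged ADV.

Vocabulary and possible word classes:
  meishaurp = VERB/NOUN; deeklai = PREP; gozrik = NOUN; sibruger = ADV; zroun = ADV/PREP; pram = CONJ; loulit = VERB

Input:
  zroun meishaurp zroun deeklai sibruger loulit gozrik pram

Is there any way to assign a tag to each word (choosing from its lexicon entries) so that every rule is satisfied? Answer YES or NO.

Candidates per position — 1:zroun {ADV,PREP}; 2:meishaurp {VERB,NOUN}; 3:zroun {ADV,PREP}; 4:deeklai {PREP}; 5:sibruger {ADV}; 6:loulit {VERB}; 7:gozrik {NOUN}; 8:pram {CONJ}.
One satisfying assignment: PREP NOUN ADV PREP ADV VERB NOUN CONJ.
Rule-by-rule: rule 1 satisfied; rule 2 satisfied; rule 3 satisfied; rule 4 satisfied.

YES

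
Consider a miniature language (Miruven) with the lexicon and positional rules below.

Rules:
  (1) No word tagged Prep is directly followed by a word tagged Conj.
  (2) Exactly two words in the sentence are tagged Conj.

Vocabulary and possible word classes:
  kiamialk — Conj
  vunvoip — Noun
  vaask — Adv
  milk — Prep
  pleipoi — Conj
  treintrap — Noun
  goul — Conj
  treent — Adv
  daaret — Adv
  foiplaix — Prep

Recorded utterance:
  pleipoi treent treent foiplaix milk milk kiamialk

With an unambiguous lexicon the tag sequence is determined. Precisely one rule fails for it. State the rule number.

Fixed tagging: Conj Adv Adv Prep Prep Prep Conj.
Checking each rule: R1 ✗, R2 ✓.
Only rule 1 fails.

1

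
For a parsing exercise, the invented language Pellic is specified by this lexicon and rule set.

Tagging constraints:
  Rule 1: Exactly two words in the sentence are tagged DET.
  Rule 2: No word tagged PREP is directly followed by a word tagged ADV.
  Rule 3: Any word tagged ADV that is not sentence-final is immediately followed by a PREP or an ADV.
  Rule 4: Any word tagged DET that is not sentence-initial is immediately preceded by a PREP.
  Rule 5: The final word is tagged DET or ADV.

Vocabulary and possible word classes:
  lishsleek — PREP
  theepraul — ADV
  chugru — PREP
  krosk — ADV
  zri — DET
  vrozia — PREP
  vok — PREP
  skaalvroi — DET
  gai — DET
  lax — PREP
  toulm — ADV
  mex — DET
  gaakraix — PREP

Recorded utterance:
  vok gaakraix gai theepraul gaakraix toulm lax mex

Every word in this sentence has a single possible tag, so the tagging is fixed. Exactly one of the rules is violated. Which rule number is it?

2

Fixed tagging: PREP PREP DET ADV PREP ADV PREP DET.
Applying the rules: R1 holds, R2 violated, R3 holds, R4 holds, R5 holds.
Only rule 2 fails.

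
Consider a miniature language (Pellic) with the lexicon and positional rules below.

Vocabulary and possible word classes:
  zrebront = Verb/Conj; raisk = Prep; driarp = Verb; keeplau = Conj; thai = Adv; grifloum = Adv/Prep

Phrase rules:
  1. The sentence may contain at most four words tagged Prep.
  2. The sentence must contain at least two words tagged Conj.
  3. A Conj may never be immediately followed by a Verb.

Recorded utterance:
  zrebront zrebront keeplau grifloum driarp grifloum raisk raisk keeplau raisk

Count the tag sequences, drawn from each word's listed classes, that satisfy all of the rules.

Candidates per position — 1:zrebront {Verb,Conj}; 2:zrebront {Verb,Conj}; 3:keeplau {Conj}; 4:grifloum {Adv,Prep}; 5:driarp {Verb}; 6:grifloum {Adv,Prep}; 7:raisk {Prep}; 8:raisk {Prep}; 9:keeplau {Conj}; 10:raisk {Prep}.
There are 16 candidate sequences in total.
Checking each against the rules leaves 9 sequences.
Count = 9.

9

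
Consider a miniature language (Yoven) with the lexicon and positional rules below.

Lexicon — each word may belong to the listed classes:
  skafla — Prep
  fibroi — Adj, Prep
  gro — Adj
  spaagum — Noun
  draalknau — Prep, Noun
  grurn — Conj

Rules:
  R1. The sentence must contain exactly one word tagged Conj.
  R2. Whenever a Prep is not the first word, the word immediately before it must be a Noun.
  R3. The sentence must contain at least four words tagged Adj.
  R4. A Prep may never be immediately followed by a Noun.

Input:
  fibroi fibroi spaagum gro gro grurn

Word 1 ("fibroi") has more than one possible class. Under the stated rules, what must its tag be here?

Adj

Candidates per position — 1:fibroi {Adj,Prep}; 2:fibroi {Adj,Prep}; 3:spaagum {Noun}; 4:gro {Adj}; 5:gro {Adj}; 6:grurn {Conj}.
If word 1 were Prep, no tagging could satisfy rule 3; so word 1 is Adj.
If word 2 were Prep, no tagging could satisfy rule 2; so word 2 is Adj.
The only consistent sequence is: Adj Adj Noun Adj Adj Conj.
Check: rule 1 ok; rule 2 ok; rule 3 ok; rule 4 ok.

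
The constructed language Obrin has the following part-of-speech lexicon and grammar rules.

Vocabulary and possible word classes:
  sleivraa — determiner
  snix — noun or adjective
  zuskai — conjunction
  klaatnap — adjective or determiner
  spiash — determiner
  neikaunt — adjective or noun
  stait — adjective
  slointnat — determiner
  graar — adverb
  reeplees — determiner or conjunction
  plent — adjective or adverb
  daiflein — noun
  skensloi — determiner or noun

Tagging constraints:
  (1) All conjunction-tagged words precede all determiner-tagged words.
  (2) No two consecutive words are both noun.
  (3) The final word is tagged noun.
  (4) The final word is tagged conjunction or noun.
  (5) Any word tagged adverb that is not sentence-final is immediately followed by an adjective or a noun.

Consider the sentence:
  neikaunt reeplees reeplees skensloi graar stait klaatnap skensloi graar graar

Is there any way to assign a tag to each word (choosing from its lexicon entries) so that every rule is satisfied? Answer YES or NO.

NO

Candidates per position — 1:neikaunt {adjective,noun}; 2:reeplees {determiner,conjunction}; 3:reeplees {determiner,conjunction}; 4:skensloi {determiner,noun}; 5:graar {adverb}; 6:stait {adjective}; 7:klaatnap {adjective,determiner}; 8:skensloi {determiner,noun}; 9:graar {adverb}; 10:graar {adverb}.
Rule 3 cannot be satisfied by any choice of tags from the lexicon.
So there is no consistent tagging.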